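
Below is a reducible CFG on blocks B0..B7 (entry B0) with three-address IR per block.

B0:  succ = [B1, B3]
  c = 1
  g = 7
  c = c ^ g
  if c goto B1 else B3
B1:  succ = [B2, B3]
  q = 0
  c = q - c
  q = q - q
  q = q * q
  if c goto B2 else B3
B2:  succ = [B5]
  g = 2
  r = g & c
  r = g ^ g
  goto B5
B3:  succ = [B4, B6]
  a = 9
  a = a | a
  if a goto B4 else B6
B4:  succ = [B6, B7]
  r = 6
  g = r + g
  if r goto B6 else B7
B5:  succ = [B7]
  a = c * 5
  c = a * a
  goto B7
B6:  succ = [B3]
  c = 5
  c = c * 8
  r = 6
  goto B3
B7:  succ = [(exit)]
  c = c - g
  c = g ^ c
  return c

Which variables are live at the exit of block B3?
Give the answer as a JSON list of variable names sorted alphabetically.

Answer: ["c", "g"]

Working:
def/use:
  B0 def {c,g} use ∅
  B1 def {c,q} use {c}
  B2 def {g,r} use {c}
  B3 def {a} use ∅
  B4 def {g,r} use {g}
  B5 def {a,c} use {c}
  B6 def {c,r} use ∅
  B7 def {c} use {c,g}

Backward fixpoint:
  B0 li=∅ lo={c,g}
  B1 li={c,g} lo={c,g}
  B2 li={c} lo={c,g}
  B3 li={c,g} lo={c,g}
  B4 li={c,g} lo={c,g}
  B5 li={c,g} lo={c,g}
  B6 li={g} lo={c,g}
  B7 li={c,g} lo=∅

live-out(B3) = ["c", "g"]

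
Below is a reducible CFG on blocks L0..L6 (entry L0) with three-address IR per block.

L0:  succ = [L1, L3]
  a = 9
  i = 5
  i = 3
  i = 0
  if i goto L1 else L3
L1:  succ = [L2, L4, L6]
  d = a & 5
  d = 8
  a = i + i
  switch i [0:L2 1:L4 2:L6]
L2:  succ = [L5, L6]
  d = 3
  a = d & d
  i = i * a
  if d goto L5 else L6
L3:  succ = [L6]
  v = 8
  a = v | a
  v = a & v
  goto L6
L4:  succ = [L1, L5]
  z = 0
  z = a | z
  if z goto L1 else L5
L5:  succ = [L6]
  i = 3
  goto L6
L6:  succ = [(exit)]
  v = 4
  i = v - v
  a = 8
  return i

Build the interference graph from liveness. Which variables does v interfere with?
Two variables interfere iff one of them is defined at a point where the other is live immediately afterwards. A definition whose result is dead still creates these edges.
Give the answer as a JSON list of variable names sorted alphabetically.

def/use:
  L0: def={a,i} ue=∅
  L1: def={a,d} ue={a,i}
  L2: def={a,d,i} ue={i}
  L3: def={a,v} ue={a}
  L4: def={z} ue={a}
  L5: def={i} ue=∅
  L6: def={a,i,v} ue=∅

Liveness:
  L0 li=∅ lo={a,i}
  L1 li={a,i} lo={a,i}
  L2 li={i} lo=∅
  L3 li={a} lo=∅
  L4 li={a,i} lo={a,i}
  L5 li=∅ lo=∅
  L6 li=∅ lo=∅

Conflict graph:
  a↔{d,i,v,z}
  d↔{a,i}
  i↔{a,d,z}
  v↔{a}
  z↔{a,i}

N(v) = ["a"]

Answer: ["a"]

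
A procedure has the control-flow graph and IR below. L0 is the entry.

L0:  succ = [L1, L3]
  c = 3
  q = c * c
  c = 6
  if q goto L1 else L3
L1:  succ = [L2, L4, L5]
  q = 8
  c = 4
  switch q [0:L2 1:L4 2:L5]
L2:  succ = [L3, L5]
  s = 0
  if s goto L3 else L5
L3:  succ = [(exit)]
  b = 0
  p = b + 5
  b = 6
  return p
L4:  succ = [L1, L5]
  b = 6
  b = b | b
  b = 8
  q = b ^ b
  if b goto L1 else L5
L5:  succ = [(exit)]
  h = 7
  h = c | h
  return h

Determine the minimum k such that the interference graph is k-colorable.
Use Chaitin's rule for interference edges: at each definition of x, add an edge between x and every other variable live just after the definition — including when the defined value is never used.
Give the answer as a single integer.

Answer: 3

Derivation:
def/use:
  L0: def={c,q} ue=∅
  L1: def={c,q} ue=∅
  L2: def={s} ue=∅
  L3: def={b,p} ue=∅
  L4: def={b,q} ue=∅
  L5: def={h} ue={c}

Liveness:
  live L0: ∅→∅
  live L1: ∅→{c}
  live L2: {c}→{c}
  live L3: ∅→∅
  live L4: {c}→{c}
  live L5: {c}→∅

Interfere edges:
  b↔{c,p,q}
  c↔{b,h,q,s}
  h↔{c}
  p↔{b}
  q↔{b,c}
  s↔{c}

Chromatic number:
  {b,c,q} pairwise interfere (3-clique) ⇒ χ ≥ 3
  assign b→c1 c→c0 h→c1 p→c0 q→c2 s→c1 — no edge inside a register ⇒ χ ≤ 3
  χ = 3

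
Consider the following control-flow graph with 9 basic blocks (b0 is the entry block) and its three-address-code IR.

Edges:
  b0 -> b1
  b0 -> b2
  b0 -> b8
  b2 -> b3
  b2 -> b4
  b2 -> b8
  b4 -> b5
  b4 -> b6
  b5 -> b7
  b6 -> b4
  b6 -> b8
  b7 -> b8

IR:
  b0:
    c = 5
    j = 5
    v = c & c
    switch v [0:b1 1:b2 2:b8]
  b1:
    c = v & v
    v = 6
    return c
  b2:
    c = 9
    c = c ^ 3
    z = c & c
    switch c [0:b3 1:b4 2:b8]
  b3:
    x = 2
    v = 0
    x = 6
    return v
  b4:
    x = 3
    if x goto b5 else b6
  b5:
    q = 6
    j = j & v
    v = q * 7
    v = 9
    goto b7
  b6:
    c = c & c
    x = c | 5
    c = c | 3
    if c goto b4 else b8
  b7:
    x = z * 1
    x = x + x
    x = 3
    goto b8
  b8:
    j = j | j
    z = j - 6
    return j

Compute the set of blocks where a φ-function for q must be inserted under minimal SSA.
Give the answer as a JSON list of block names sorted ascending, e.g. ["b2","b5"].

idom tree: b1←b0 b2←b0 b3←b2 b4←b2 b5←b4 b6←b4 b7←b5 b8←b0
Dom∩ at merges:
  b4: preds {b2,b6}: {b0,b2} ∩ {b0,b2,b4,b6} = {b0,b2}; idom=b2
  b8: preds {b0,b2,b6,b7}: {b0} ∩ {b0,b2} ∩ {b0,b2,b4,b6} ∩ {b0,b2,b4,b5,b7} = {b0}; idom=b0

Frontier:
  b4←b2: walk · to b2
  b4←b6: walk b6→b4 to b2
  b8←b0: walk · to b0
  b8←b2: walk b2 to b0
  b8←b6: walk b6→b4→b2 to b0
  b8←b7: walk b7→b5→b4→b2 to b0
  b0: DF=∅
  b1: DF=∅
  b2: DF={b8}
  b3: DF=∅
  b4: DF={b4,b8}
  b5: DF={b8}
  b6: DF={b4,b8}
  b7: DF={b8}
  b8: DF=∅

φ for q: defs {b5}
  DF⁺ = {b8}

Answer: ["b8"]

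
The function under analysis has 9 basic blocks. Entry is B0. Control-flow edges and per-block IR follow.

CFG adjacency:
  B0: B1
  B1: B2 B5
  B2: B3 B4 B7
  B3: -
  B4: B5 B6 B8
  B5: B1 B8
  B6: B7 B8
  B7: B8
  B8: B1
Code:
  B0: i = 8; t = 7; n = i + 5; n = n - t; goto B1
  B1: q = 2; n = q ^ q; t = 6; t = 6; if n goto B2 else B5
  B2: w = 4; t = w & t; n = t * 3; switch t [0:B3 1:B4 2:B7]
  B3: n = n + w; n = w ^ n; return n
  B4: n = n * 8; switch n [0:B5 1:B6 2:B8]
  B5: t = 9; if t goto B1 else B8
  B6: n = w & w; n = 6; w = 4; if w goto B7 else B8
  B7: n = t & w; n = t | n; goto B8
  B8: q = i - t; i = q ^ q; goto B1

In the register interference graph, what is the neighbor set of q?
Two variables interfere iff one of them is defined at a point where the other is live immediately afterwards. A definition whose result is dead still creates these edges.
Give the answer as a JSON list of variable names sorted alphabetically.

Per-block:
  B0: def={i,n,t} ue=∅
  B1: def={n,q,t} ue=∅
  B2: def={n,t,w} ue={t}
  B3: def={n} ue={n,w}
  B4: def={n} ue={n}
  B5: def={t} ue=∅
  B6: def={n,w} ue={w}
  B7: def={n} ue={t,w}
  B8: def={i,q} ue={i,t}

Live sets:
  live B0: ∅→{i}
  live B1: {i}→{i,t}
  live B2: {i,t}→{i,n,t,w}
  live B3: {n,w}→∅
  live B4: {i,n,t,w}→{i,t,w}
  live B5: {i}→{i,t}
  live B6: {i,t,w}→{i,t,w}
  live B7: {i,t,w}→{i,t}
  live B8: {i,t}→{i}

Conflict graph:
  i — {n,q,t,w}
  n — {i,t,w}
  q — {i}
  t — {i,n,w}
  w — {i,n,t}

N(q) = ["i"]

Answer: ["i"]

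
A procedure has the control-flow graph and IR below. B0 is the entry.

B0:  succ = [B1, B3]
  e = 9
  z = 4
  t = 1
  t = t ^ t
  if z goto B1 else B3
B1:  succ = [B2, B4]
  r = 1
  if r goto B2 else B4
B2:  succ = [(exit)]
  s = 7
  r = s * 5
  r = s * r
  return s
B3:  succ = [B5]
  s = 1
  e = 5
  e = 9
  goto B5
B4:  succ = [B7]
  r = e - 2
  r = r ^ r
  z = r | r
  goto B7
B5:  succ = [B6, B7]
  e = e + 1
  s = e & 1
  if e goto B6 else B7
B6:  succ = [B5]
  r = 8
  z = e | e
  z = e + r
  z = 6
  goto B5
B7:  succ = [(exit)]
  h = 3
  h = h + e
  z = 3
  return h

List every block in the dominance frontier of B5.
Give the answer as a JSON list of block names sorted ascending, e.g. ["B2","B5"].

idom tree: B1←B0 B2←B1 B3←B0 B4←B1 B5←B3 B6←B5 B7←B0
Dom at joins:
  B5: preds {B3,B6}: {B0,B3} ∩ {B0,B3,B5,B6} = {B0,B3}; idom=B3
  B7: preds {B4,B5}: {B0,B1,B4} ∩ {B0,B3,B5} = {B0}; idom=B0

DF walk-up:
  join B5 pred B3: · stop@B3
  join B5 pred B6: B6→B5 stop@B3
  join B7 pred B4: B4→B1 stop@B0
  join B7 pred B5: B5→B3 stop@B0
  B0 → ∅
  B1 → {B7}
  B2 → ∅
  B3 → {B7}
  B4 → {B7}
  B5 → {B5,B7}
  B6 → {B5}
  B7 → ∅

DF(B5) = ["B5", "B7"]

Answer: ["B5", "B7"]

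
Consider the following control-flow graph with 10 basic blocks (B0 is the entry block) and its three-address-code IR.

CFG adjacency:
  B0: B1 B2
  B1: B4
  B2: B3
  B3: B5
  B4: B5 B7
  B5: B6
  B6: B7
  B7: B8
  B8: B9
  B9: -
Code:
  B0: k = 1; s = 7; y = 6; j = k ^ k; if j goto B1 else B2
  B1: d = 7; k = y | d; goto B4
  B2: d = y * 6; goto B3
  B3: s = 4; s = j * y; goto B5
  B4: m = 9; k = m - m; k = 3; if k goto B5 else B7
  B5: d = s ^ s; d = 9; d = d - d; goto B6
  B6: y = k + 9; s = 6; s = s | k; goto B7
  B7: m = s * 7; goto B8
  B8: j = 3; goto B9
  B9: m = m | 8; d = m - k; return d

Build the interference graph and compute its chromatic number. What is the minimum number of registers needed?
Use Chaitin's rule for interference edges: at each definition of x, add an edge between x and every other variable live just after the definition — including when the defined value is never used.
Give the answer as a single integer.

Block summaries:
  B0: def={j,k,s,y} ue=∅
  B1: def={d,k} ue={y}
  B2: def={d} ue={y}
  B3: def={s} ue={j,y}
  B4: def={k,m} ue=∅
  B5: def={d} ue={s}
  B6: def={s,y} ue={k}
  B7: def={m} ue={s}
  B8: def={j} ue=∅
  B9: def={d,m} ue={k,m}

Live sets:
  B0 li=∅ lo={j,k,s,y}
  B1 li={s,y} lo={s}
  B2 li={j,k,y} lo={j,k,y}
  B3 li={j,k,y} lo={k,s}
  B4 li={s} lo={k,s}
  B5 li={k,s} lo={k}
  B6 li={k} lo={k,s}
  B7 li={k,s} lo={k,m}
  B8 li={k,m} lo={k,m}
  B9 li={k,m} lo=∅

Interfere edges:
  d — {j,k,s,y}
  j — {d,k,m,s,y}
  k — {d,j,m,s,y}
  m — {j,k,s}
  s — {d,j,k,m,y}
  y — {d,j,k,s}

Chromatic number:
  lower bound: {d,j,k,s,y} mutually conflict ⇒ χ ≥ 5
  5-colouring: r0={j}  r1={k}  r2={s}  r3={d,m}  r4={y}
  χ = 5

Answer: 5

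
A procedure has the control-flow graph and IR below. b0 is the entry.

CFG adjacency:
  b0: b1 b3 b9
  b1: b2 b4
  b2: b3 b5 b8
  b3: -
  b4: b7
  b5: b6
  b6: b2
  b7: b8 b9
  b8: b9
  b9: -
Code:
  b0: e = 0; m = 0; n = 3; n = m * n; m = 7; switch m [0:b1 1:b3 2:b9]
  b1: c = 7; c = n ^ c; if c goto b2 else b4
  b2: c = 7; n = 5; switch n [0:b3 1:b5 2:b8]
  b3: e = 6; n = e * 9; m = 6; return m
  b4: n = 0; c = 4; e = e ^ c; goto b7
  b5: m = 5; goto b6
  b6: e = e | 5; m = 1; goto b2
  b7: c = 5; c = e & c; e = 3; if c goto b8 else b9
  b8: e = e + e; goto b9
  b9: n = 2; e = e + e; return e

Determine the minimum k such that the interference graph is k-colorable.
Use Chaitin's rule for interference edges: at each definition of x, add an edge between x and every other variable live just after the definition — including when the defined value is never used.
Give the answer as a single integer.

def/use:
  b0: def={e,m,n} ue=∅
  b1: def={c} ue={n}
  b2: def={c,n} ue=∅
  b3: def={e,m,n} ue=∅
  b4: def={c,e,n} ue={e}
  b5: def={m} ue=∅
  b6: def={e,m} ue={e}
  b7: def={c,e} ue={e}
  b8: def={e} ue={e}
  b9: def={e,n} ue={e}

Backward fixpoint:
  b0: in=∅ out={e,n}
  b1: in={e,n} out={e}
  b2: in={e} out={e}
  b3: in=∅ out=∅
  b4: in={e} out={e}
  b5: in={e} out={e}
  b6: in={e} out={e}
  b7: in={e} out={e}
  b8: in={e} out={e}
  b9: in={e} out=∅

Conflict graph:
  c: {e,n}
  e: {c,m,n}
  m: {e,n}
  n: {c,e,m}

Colouring:
  {c,e,n} pairwise interfere (3-clique) ⇒ χ ≥ 3
  3-colouring: r0={e}  r1={n}  r2={c,m}
  χ = 3

Answer: 3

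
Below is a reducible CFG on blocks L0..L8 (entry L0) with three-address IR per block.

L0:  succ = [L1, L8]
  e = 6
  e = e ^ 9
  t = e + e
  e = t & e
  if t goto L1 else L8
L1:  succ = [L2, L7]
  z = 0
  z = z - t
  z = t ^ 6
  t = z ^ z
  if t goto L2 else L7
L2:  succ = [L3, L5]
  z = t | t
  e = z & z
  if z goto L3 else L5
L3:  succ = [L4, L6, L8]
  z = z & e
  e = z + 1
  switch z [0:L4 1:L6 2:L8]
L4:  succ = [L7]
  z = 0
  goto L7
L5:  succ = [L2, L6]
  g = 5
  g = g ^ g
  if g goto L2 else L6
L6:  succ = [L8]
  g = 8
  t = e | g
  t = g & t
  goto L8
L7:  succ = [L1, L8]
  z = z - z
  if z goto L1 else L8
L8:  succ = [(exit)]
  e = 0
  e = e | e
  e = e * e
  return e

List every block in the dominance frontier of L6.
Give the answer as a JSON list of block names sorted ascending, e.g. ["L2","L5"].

Answer: ["L8"]

Working:
idom tree: L1←L0 L2←L1 L3←L2 L4←L3 L5←L2 L6←L2 L7←L1 L8←L0
Dom at joins:
  L1: preds {L0,L7}: {L0} ∩ {L0,L1,L7} = {L0}; idom=L0
  L2: preds {L1,L5}: {L0,L1} ∩ {L0,L1,L2,L5} = {L0,L1}; idom=L1
  L6: preds {L3,L5}: {L0,L1,L2,L3} ∩ {L0,L1,L2,L5} = {L0,L1,L2}; idom=L2
  L7: preds {L1,L4}: {L0,L1} ∩ {L0,L1,L2,L3,L4} = {L0,L1}; idom=L1
  L8: preds {L0,L3,L6,L7}: {L0} ∩ {L0,L1,L2,L3} ∩ {L0,L1,L2,L6} ∩ {L0,L1,L7} = {L0}; idom=L0

DF walk-up:
  join L1 pred L0: · stop@L0
  join L1 pred L7: L7→L1 stop@L0
  join L2 pred L1: · stop@L1
  join L2 pred L5: L5→L2 stop@L1
  join L6 pred L3: L3 stop@L2
  join L6 pred L5: L5 stop@L2
  join L7 pred L1: · stop@L1
  join L7 pred L4: L4→L3→L2 stop@L1
  join L8 pred L0: · stop@L0
  join L8 pred L3: L3→L2→L1 stop@L0
  join L8 pred L6: L6→L2→L1 stop@L0
  join L8 pred L7: L7→L1 stop@L0
  L0: DF=∅
  L1: DF={L1,L8}
  L2: DF={L2,L7,L8}
  L3: DF={L6,L7,L8}
  L4: DF={L7}
  L5: DF={L2,L6}
  L6: DF={L8}
  L7: DF={L1,L8}
  L8: DF=∅

DF(L6) = ["L8"]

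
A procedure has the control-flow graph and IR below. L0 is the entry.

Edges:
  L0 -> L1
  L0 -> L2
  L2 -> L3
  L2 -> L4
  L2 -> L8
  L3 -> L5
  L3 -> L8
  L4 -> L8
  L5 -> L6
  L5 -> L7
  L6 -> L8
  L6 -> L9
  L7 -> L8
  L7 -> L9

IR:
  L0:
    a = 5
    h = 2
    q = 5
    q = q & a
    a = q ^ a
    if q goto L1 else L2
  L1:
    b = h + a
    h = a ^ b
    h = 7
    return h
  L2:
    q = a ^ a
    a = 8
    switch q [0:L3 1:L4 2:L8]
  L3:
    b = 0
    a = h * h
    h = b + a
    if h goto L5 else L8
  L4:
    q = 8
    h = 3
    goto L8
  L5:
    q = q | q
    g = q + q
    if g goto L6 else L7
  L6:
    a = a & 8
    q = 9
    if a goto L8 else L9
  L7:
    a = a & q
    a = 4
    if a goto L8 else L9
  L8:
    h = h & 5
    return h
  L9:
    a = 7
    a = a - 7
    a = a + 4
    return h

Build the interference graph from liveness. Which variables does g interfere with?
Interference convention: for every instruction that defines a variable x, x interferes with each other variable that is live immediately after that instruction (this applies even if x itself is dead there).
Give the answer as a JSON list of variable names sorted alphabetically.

Answer: ["a", "h", "q"]

Analysis:
def/use:
  L0: def={a,h,q} ue=∅
  L1: def={b,h} ue={a,h}
  L2: def={a,q} ue={a}
  L3: def={a,b,h} ue={h}
  L4: def={h,q} ue=∅
  L5: def={g,q} ue={q}
  L6: def={a,q} ue={a}
  L7: def={a} ue={a,q}
  L8: def={h} ue={h}
  L9: def={a} ue={h}

Live sets:
  live L0: ∅→{a,h}
  live L1: {a,h}→∅
  live L2: {a,h}→{h,q}
  live L3: {h,q}→{a,h,q}
  live L4: ∅→{h}
  live L5: {a,h,q}→{a,h,q}
  live L6: {a,h}→{h}
  live L7: {a,h,q}→{h}
  live L8: {h}→∅
  live L9: {h}→∅

Interference:
  a↔{b,g,h,q}
  b↔{a,h,q}
  g↔{a,h,q}
  h↔{a,b,g,q}
  q↔{a,b,g,h}

N(g) = ["a", "h", "q"]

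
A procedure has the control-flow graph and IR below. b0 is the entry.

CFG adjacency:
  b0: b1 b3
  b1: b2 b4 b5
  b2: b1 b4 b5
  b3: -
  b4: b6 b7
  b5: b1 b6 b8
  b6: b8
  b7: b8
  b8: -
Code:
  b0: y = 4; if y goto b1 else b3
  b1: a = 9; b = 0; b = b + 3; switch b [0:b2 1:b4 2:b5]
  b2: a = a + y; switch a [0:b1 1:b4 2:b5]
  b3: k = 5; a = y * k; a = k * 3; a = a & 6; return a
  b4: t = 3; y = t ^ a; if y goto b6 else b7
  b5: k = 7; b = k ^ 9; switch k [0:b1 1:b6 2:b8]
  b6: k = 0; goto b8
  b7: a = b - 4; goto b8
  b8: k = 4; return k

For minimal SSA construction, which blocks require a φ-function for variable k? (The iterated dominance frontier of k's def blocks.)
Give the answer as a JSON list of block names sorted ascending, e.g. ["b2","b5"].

idom tree: b1←b0 b2←b1 b3←b0 b4←b1 b5←b1 b6←b1 b7←b4 b8←b1
Dom∩ at merges:
  b1: preds {b0,b2,b5}: {b0} ∩ {b0,b1,b2} ∩ {b0,b1,b5} = {b0}; idom=b0
  b4: preds {b1,b2}: {b0,b1} ∩ {b0,b1,b2} = {b0,b1}; idom=b1
  b5: preds {b1,b2}: {b0,b1} ∩ {b0,b1,b2} = {b0,b1}; idom=b1
  b6: preds {b4,b5}: {b0,b1,b4} ∩ {b0,b1,b5} = {b0,b1}; idom=b1
  b8: preds {b5,b6,b7}: {b0,b1,b5} ∩ {b0,b1,b6} ∩ {b0,b1,b4,b7} = {b0,b1}; idom=b1

DF walk-up:
  b1←b0: walk · to b0
  b1←b2: walk b2→b1 to b0
  b1←b5: walk b5→b1 to b0
  b4←b1: walk · to b1
  b4←b2: walk b2 to b1
  b5←b1: walk · to b1
  b5←b2: walk b2 to b1
  b6←b4: walk b4 to b1
  b6←b5: walk b5 to b1
  b8←b5: walk b5 to b1
  b8←b6: walk b6 to b1
  b8←b7: walk b7→b4 to b1
  b0: DF=∅
  b1: DF={b1}
  b2: DF={b1,b4,b5}
  b3: DF=∅
  b4: DF={b6,b8}
  b5: DF={b1,b6,b8}
  b6: DF={b8}
  b7: DF={b8}
  b8: DF=∅

φ for k: defs {b3,b5,b6,b8}
  DF⁺ = {b1,b6,b8}

Answer: ["b1", "b6", "b8"]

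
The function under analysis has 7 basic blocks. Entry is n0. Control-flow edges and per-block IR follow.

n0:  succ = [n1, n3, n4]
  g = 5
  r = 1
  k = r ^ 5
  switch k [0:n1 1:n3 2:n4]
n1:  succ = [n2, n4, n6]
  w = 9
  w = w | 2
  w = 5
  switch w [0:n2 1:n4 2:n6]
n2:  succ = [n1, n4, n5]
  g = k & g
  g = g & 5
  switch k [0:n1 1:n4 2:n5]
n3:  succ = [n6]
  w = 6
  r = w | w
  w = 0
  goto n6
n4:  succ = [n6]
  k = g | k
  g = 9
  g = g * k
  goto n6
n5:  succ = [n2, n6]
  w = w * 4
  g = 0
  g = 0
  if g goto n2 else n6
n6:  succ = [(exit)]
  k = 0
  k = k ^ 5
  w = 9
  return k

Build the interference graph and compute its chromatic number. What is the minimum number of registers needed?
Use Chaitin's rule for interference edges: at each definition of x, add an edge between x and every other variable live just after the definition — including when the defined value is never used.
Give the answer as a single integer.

Block summaries:
  n0: def={g,k,r} ue=∅
  n1: def={w} ue=∅
  n2: def={g} ue={g,k}
  n3: def={r,w} ue=∅
  n4: def={g,k} ue={g,k}
  n5: def={g,w} ue={w}
  n6: def={k,w} ue=∅

Backward fixpoint:
  n0 li=∅ lo={g,k}
  n1 li={g,k} lo={g,k,w}
  n2 li={g,k,w} lo={g,k,w}
  n3 li=∅ lo=∅
  n4 li={g,k} lo=∅
  n5 li={k,w} lo={g,k,w}
  n6 li=∅ lo=∅

Interfere edges:
  g — {k,r,w}
  k — {g,w}
  r — {g}
  w — {g,k}

Registers:
  clique {g,k,w} ⇒ need ≥ 3
  assign g→c0 k→c1 r→c1 w→c2 — no edge inside a register ⇒ χ ≤ 3
  χ = 3

Answer: 3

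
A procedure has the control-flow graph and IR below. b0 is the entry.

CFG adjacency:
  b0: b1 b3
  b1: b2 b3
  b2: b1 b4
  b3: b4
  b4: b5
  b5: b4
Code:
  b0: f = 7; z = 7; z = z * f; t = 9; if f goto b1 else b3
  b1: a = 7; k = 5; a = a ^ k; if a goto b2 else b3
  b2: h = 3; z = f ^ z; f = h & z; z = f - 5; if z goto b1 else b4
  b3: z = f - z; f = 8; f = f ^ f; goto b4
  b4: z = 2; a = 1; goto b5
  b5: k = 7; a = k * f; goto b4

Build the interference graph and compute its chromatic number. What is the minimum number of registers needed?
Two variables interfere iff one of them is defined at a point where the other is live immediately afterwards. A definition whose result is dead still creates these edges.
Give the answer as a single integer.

def/use:
  b0: def={f,t,z} ue=∅
  b1: def={a,k} ue=∅
  b2: def={f,h,z} ue={f,z}
  b3: def={f,z} ue={f,z}
  b4: def={a,z} ue=∅
  b5: def={a,k} ue={f}

Liveness:
  live b0: ∅→{f,z}
  live b1: {f,z}→{f,z}
  live b2: {f,z}→{f,z}
  live b3: {f,z}→{f}
  live b4: {f}→{f}
  live b5: {f}→{f}

Interfere edges:
  a — {f,k,z}
  f — {a,h,k,t,z}
  h — {f,z}
  k — {a,f,z}
  t — {f,z}
  z — {a,f,h,k,t}

Registers:
  lower bound: {a,f,k,z} mutually conflict ⇒ χ ≥ 4
  4-colouring: c0={f}  c1={z}  c2={a,h,t}  c3={k}
  χ = 4

Answer: 4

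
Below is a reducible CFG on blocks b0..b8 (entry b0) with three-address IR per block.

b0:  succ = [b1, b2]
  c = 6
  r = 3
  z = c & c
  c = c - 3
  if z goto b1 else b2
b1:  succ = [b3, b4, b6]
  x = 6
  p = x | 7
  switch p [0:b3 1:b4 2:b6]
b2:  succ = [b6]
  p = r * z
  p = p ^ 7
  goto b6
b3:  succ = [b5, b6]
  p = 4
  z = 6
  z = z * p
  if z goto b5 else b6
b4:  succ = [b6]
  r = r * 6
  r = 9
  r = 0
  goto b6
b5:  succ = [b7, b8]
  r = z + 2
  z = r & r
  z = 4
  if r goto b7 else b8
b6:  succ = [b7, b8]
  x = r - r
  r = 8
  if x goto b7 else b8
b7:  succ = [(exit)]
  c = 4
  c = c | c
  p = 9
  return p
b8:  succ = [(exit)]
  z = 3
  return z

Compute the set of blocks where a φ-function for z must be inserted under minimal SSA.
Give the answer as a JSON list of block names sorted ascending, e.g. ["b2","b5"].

Answer: ["b6", "b7", "b8"]

Working:
idom tree: b1←b0 b2←b0 b3←b1 b4←b1 b5←b3 b6←b0 b7←b0 b8←b0
Join-block Dom:
  b6: preds {b1,b2,b3,b4}: {b0,b1} ∩ {b0,b2} ∩ {b0,b1,b3} ∩ {b0,b1,b4} = {b0}; idom=b0
  b7: preds {b5,b6}: {b0,b1,b3,b5} ∩ {b0,b6} = {b0}; idom=b0
  b8: preds {b5,b6}: {b0,b1,b3,b5} ∩ {b0,b6} = {b0}; idom=b0

DF walk-up:
  join b6 pred b1: b1 stop@b0
  join b6 pred b2: b2 stop@b0
  join b6 pred b3: b3→b1 stop@b0
  join b6 pred b4: b4→b1 stop@b0
  join b7 pred b5: b5→b3→b1 stop@b0
  join b7 pred b6: b6 stop@b0
  join b8 pred b5: b5→b3→b1 stop@b0
  join b8 pred b6: b6 stop@b0
  DF(b0)=∅
  DF(b1)={b6,b7,b8}
  DF(b2)={b6}
  DF(b3)={b6,b7,b8}
  DF(b4)={b6}
  DF(b5)={b7,b8}
  DF(b6)={b7,b8}
  DF(b7)=∅
  DF(b8)=∅

φ for z: defs {b0,b3,b5,b8}
  DF⁺ = {b6,b7,b8}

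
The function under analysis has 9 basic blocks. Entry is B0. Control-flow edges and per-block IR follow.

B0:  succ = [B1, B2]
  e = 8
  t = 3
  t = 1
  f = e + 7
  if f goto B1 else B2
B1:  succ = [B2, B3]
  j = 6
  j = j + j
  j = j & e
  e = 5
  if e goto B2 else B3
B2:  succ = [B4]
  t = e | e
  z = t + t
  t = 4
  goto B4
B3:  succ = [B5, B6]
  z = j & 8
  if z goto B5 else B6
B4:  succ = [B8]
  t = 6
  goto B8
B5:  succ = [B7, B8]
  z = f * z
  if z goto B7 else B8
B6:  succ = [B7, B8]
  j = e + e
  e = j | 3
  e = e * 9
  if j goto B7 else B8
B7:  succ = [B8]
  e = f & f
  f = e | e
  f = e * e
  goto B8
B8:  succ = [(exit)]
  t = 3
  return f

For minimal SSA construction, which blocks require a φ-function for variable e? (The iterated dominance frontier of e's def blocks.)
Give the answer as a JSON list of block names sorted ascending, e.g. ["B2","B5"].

idom tree: B1←B0 B2←B0 B3←B1 B4←B2 B5←B3 B6←B3 B7←B3 B8←B0
Join-block Dom:
  B2: preds {B0,B1}: {B0} ∩ {B0,B1} = {B0}; idom=B0
  B7: preds {B5,B6}: {B0,B1,B3,B5} ∩ {B0,B1,B3,B6} = {B0,B1,B3}; idom=B3
  B8: preds {B4,B5,B6,B7}: {B0,B2,B4} ∩ {B0,B1,B3,B5} ∩ {B0,B1,B3,B6} ∩ {B0,B1,B3,B7} = {B0}; idom=B0

DF derivation:
  B2←B0: walk · to B0
  B2←B1: walk B1 to B0
  B7←B5: walk B5 to B3
  B7←B6: walk B6 to B3
  B8←B4: walk B4→B2 to B0
  B8←B5: walk B5→B3→B1 to B0
  B8←B6: walk B6→B3→B1 to B0
  B8←B7: walk B7→B3→B1 to B0
  B0: DF=∅
  B1: DF={B2,B8}
  B2: DF={B8}
  B3: DF={B8}
  B4: DF={B8}
  B5: DF={B7,B8}
  B6: DF={B7,B8}
  B7: DF={B8}
  B8: DF=∅

φ for e: defs {B0,B1,B6,B7}
  DF⁺ = {B2,B7,B8}

Answer: ["B2", "B7", "B8"]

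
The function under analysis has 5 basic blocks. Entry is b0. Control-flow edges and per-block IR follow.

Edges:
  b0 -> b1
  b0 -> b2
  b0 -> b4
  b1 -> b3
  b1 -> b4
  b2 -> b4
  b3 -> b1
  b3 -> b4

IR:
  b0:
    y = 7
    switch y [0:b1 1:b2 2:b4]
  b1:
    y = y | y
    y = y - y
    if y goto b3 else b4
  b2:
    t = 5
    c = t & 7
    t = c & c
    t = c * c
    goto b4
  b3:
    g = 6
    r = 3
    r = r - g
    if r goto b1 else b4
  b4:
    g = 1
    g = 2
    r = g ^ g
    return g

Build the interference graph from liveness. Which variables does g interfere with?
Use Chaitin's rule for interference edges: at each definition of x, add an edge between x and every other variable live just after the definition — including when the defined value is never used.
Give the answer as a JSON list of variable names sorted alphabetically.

Answer: ["r", "y"]

Working:
def/use:
  b0: {y} / ∅
  b1: {y} / {y}
  b2: {c,t} / ∅
  b3: {g,r} / ∅
  b4: {g,r} / ∅

Live sets:
  live b0: ∅→{y}
  live b1: {y}→{y}
  live b2: ∅→∅
  live b3: {y}→{y}
  live b4: ∅→∅

Interference:
  c↔{t}
  g↔{r,y}
  r↔{g,y}
  t↔{c}
  y↔{g,r}

N(g) = ["r", "y"]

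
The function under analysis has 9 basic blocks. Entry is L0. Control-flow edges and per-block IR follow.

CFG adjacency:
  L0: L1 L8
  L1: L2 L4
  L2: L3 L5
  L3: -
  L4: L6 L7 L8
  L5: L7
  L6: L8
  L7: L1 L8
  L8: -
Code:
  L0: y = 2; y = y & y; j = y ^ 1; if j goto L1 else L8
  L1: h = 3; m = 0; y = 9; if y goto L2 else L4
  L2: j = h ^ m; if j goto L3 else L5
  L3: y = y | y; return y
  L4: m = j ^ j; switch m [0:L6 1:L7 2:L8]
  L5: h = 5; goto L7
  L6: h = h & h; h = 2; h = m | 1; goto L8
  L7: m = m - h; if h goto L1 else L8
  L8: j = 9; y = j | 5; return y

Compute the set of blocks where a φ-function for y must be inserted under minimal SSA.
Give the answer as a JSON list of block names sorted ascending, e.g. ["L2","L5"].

idom tree: L1←L0 L2←L1 L3←L2 L4←L1 L5←L2 L6←L4 L7←L1 L8←L0
Dom at joins:
  L1: preds {L0,L7}: {L0} ∩ {L0,L1,L7} = {L0}; idom=L0
  L7: preds {L4,L5}: {L0,L1,L4} ∩ {L0,L1,L2,L5} = {L0,L1}; idom=L1
  L8: preds {L0,L4,L6,L7}: {L0} ∩ {L0,L1,L4} ∩ {L0,L1,L4,L6} ∩ {L0,L1,L7} = {L0}; idom=L0

DF walk-up:
  join L1 pred L0: · stop@L0
  join L1 pred L7: L7→L1 stop@L0
  join L7 pred L4: L4 stop@L1
  join L7 pred L5: L5→L2 stop@L1
  join L8 pred L0: · stop@L0
  join L8 pred L4: L4→L1 stop@L0
  join L8 pred L6: L6→L4→L1 stop@L0
  join L8 pred L7: L7→L1 stop@L0
  L0: DF=∅
  L1: DF={L1,L8}
  L2: DF={L7}
  L3: DF=∅
  L4: DF={L7,L8}
  L5: DF={L7}
  L6: DF={L8}
  L7: DF={L1,L8}
  L8: DF=∅

φ for y: defs {L0,L1,L3,L8}
  DF⁺ = {L1,L8}

Answer: ["L1", "L8"]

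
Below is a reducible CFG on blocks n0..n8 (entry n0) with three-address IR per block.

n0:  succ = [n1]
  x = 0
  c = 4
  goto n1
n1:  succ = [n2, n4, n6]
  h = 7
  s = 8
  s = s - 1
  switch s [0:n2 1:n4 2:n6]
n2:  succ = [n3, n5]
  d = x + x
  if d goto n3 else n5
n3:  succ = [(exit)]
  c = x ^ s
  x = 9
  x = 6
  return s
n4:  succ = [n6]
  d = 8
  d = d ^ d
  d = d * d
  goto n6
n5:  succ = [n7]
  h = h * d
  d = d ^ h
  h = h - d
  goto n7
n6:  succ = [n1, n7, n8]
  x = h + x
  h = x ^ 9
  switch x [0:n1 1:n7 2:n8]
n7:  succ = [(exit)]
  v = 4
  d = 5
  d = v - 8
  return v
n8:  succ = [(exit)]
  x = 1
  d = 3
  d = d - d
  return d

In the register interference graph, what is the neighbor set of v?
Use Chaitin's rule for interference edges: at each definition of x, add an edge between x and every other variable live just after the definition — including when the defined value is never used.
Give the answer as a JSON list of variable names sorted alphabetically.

Answer: ["d"]

Working:
Per-block:
  n0: {c,x} / ∅
  n1: {h,s} / ∅
  n2: {d} / {x}
  n3: {c,x} / {s,x}
  n4: {d} / ∅
  n5: {d,h} / {d,h}
  n6: {h,x} / {h,x}
  n7: {d,v} / ∅
  n8: {d,x} / ∅

Backward fixpoint:
  n0 li=∅ lo={x}
  n1 li={x} lo={h,s,x}
  n2 li={h,s,x} lo={d,h,s,x}
  n3 li={s,x} lo=∅
  n4 li={h,x} lo={h,x}
  n5 li={d,h} lo=∅
  n6 li={h,x} lo={x}
  n7 li=∅ lo=∅
  n8 li=∅ lo=∅

Interfere edges:
  c — {s,x}
  d — {h,s,v,x}
  h — {d,s,x}
  s — {c,d,h,x}
  v — {d}
  x — {c,d,h,s}

N(v) = ["d"]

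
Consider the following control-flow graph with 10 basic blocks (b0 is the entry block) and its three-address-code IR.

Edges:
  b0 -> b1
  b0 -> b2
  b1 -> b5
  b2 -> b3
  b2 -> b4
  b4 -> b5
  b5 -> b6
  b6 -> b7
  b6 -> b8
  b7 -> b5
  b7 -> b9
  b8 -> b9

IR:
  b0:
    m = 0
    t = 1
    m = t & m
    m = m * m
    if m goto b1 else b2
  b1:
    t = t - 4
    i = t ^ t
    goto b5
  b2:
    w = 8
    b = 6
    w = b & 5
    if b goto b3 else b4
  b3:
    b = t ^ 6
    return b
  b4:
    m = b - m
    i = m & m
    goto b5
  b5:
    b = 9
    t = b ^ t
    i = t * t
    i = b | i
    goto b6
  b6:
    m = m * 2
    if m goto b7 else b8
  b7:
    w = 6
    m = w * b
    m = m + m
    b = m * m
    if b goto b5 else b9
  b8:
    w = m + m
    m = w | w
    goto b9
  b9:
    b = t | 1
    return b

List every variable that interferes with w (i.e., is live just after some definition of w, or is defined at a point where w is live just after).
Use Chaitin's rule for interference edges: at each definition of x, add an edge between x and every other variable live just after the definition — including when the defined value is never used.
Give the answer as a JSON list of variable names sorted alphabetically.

Answer: ["b", "m", "t"]

Derivation:
def/use:
  b0 def {m,t} use ∅
  b1 def {i,t} use {t}
  b2 def {b,w} use ∅
  b3 def {b} use {t}
  b4 def {i,m} use {b,m}
  b5 def {b,i,t} use {t}
  b6 def {m} use {m}
  b7 def {b,m,w} use {b}
  b8 def {m,w} use {m}
  b9 def {b} use {t}

Live sets:
  b0 li=∅ lo={m,t}
  b1 li={m,t} lo={m,t}
  b2 li={m,t} lo={b,m,t}
  b3 li={t} lo=∅
  b4 li={b,m,t} lo={m,t}
  b5 li={m,t} lo={b,m,t}
  b6 li={b,m,t} lo={b,m,t}
  b7 li={b,t} lo={m,t}
  b8 li={m,t} lo={t}
  b9 li={t} lo=∅

Conflict graph:
  b: {i,m,t,w}
  i: {b,m,t}
  m: {b,i,t,w}
  t: {b,i,m,w}
  w: {b,m,t}

N(w) = ["b", "m", "t"]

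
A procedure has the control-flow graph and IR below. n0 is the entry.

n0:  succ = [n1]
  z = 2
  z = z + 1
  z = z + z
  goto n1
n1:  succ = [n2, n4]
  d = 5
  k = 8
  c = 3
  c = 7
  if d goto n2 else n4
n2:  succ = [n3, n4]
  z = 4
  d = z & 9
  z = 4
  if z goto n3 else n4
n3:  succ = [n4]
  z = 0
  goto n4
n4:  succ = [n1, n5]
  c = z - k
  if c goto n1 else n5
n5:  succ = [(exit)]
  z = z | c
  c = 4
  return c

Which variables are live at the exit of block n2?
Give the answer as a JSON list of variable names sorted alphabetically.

Answer: ["k", "z"]

Working:
def/use:
  n0: {z} / ∅
  n1: {c,d,k} / ∅
  n2: {d,z} / ∅
  n3: {z} / ∅
  n4: {c} / {k,z}
  n5: {c,z} / {c,z}

Live sets:
  n0 li=∅ lo={z}
  n1 li={z} lo={k,z}
  n2 li={k} lo={k,z}
  n3 li={k} lo={k,z}
  n4 li={k,z} lo={c,z}
  n5 li={c,z} lo=∅

live-out(n2) = ["k", "z"]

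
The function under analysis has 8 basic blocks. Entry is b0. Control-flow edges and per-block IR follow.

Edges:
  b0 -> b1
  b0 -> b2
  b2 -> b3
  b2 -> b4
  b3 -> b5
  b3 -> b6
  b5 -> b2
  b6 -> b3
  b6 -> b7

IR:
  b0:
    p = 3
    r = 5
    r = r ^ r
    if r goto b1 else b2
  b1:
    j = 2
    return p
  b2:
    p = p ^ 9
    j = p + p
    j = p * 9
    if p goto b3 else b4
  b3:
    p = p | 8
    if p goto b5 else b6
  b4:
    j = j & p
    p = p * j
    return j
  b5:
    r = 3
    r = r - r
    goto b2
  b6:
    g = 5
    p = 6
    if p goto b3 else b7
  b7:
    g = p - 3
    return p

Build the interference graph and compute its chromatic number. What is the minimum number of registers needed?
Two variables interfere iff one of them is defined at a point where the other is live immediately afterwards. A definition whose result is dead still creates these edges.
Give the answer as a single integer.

Answer: 2

Derivation:
Block summaries:
  b0: def={p,r} ue=∅
  b1: def={j} ue={p}
  b2: def={j,p} ue={p}
  b3: def={p} ue={p}
  b4: def={j,p} ue={j,p}
  b5: def={r} ue=∅
  b6: def={g,p} ue=∅
  b7: def={g} ue={p}

Live sets:
  b0 li=∅ lo={p}
  b1 li={p} lo=∅
  b2 li={p} lo={j,p}
  b3 li={p} lo={p}
  b4 li={j,p} lo=∅
  b5 li={p} lo={p}
  b6 li=∅ lo={p}
  b7 li={p} lo=∅

Conflict graph:
  g: {p}
  j: {p}
  p: {g,j,r}
  r: {p}

Chromatic number:
  clique {g,p} ⇒ need ≥ 2
  assign g→r1 j→r1 p→r0 r→r1 — no edge inside a register ⇒ χ ≤ 2
  χ = 2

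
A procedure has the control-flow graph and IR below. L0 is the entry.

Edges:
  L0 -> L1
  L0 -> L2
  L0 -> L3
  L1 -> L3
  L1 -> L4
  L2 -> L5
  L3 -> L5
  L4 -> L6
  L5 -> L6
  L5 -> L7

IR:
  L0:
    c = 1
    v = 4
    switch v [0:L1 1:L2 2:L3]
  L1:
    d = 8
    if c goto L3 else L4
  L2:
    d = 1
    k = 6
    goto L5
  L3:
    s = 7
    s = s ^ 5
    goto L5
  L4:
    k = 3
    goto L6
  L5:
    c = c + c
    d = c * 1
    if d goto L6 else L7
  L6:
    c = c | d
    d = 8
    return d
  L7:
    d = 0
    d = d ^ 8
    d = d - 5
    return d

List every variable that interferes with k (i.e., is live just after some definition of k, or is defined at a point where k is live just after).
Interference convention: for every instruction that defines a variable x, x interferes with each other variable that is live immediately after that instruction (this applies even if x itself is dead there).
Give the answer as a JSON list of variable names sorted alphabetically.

Answer: ["c", "d"]

Working:
Per-block:
  L0: def={c,v} ue=∅
  L1: def={d} ue={c}
  L2: def={d,k} ue=∅
  L3: def={s} ue=∅
  L4: def={k} ue=∅
  L5: def={c,d} ue={c}
  L6: def={c,d} ue={c,d}
  L7: def={d} ue=∅

Liveness:
  L0: in=∅ out={c}
  L1: in={c} out={c,d}
  L2: in={c} out={c}
  L3: in={c} out={c}
  L4: in={c,d} out={c,d}
  L5: in={c} out={c,d}
  L6: in={c,d} out=∅
  L7: in=∅ out=∅

Interfere edges:
  c — {d,k,s,v}
  d — {c,k}
  k — {c,d}
  s — {c}
  v — {c}

N(k) = ["c", "d"]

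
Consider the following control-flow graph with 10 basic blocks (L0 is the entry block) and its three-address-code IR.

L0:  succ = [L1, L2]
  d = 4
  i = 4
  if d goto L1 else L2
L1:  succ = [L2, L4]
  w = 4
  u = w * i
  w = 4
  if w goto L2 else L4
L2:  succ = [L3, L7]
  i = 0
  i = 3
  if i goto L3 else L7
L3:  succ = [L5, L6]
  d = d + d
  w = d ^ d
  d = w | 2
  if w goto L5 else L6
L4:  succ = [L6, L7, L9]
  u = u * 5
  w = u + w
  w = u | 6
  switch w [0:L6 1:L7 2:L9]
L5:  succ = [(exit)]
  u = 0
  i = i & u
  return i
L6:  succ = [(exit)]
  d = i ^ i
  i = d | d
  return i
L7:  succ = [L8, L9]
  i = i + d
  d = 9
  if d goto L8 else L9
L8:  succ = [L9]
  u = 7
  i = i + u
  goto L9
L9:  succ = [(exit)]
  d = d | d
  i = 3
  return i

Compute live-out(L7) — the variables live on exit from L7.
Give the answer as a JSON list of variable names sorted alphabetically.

Answer: ["d", "i"]

Working:
Block summaries:
  L0: def={d,i} ue=∅
  L1: def={u,w} ue={i}
  L2: def={i} ue=∅
  L3: def={d,w} ue={d}
  L4: def={u,w} ue={u,w}
  L5: def={i,u} ue={i}
  L6: def={d,i} ue={i}
  L7: def={d,i} ue={d,i}
  L8: def={i,u} ue={i}
  L9: def={d,i} ue={d}

Liveness:
  live L0: ∅→{d,i}
  live L1: {d,i}→{d,i,u,w}
  live L2: {d}→{d,i}
  live L3: {d,i}→{i}
  live L4: {d,i,u,w}→{d,i}
  live L5: {i}→∅
  live L6: {i}→∅
  live L7: {d,i}→{d,i}
  live L8: {d,i}→{d}
  live L9: {d}→∅

live-out(L7) = ["d", "i"]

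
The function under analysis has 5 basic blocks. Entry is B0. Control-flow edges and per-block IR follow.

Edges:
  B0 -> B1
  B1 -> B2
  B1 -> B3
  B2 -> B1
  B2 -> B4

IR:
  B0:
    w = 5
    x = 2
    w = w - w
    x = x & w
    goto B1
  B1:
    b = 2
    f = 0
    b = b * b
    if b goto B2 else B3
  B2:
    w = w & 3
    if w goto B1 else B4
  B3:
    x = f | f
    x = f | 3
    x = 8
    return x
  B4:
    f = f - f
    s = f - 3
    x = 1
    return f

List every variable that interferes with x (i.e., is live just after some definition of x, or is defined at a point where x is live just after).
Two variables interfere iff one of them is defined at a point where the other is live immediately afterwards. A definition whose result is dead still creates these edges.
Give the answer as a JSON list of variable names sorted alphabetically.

Block summaries:
  B0 def {w,x} use ∅
  B1 def {b,f} use ∅
  B2 def {w} use {w}
  B3 def {x} use {f}
  B4 def {f,s,x} use {f}

Liveness:
  B0 li=∅ lo={w}
  B1 li={w} lo={f,w}
  B2 li={f,w} lo={f,w}
  B3 li={f} lo=∅
  B4 li={f} lo=∅

Interfere edges:
  b — {f,w}
  f — {b,s,w,x}
  s — {f}
  w — {b,f,x}
  x — {f,w}

N(x) = ["f", "w"]

Answer: ["f", "w"]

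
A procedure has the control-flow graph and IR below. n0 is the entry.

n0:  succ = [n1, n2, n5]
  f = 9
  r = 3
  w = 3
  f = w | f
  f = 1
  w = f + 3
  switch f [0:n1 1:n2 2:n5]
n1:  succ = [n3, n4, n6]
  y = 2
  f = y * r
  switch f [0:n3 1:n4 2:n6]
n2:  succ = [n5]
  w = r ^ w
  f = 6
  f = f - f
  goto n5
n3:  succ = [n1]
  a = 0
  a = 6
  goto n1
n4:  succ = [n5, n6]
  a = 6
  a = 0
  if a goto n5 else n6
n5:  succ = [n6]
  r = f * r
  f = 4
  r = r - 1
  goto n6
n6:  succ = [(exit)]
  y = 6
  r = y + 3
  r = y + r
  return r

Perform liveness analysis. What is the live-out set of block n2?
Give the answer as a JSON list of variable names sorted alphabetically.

Answer: ["f", "r"]

Derivation:
def/use:
  n0: def={f,r,w} ue=∅
  n1: def={f,y} ue={r}
  n2: def={f,w} ue={r,w}
  n3: def={a} ue=∅
  n4: def={a} ue=∅
  n5: def={f,r} ue={f,r}
  n6: def={r,y} ue=∅

Liveness:
  n0: in=∅ out={f,r,w}
  n1: in={r} out={f,r}
  n2: in={r,w} out={f,r}
  n3: in={r} out={r}
  n4: in={f,r} out={f,r}
  n5: in={f,r} out=∅
  n6: in=∅ out=∅

live-out(n2) = ["f", "r"]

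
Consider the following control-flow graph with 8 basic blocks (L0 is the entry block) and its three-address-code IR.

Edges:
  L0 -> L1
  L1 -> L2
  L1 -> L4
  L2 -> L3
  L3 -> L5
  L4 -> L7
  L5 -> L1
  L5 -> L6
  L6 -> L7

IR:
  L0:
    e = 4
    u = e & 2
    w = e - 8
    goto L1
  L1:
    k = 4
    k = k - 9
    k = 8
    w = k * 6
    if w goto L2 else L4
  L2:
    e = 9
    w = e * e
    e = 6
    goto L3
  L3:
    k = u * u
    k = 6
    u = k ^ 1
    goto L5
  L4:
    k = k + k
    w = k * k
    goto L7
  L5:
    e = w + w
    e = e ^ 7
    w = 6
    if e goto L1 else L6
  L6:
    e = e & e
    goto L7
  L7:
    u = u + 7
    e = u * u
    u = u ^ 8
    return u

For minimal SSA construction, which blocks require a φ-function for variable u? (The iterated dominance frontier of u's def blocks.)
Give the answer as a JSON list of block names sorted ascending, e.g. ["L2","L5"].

Answer: ["L1", "L7"]

Analysis:
idom tree: L1←L0 L2←L1 L3←L2 L4←L1 L5←L3 L6←L5 L7←L1
Dom∩ at merges:
  L1: preds {L0,L5}: {L0} ∩ {L0,L1,L2,L3,L5} = {L0}; idom=L0
  L7: preds {L4,L6}: {L0,L1,L4} ∩ {L0,L1,L2,L3,L5,L6} = {L0,L1}; idom=L1

DF walk-up:
  L1←L0: walk · to L0
  L1←L5: walk L5→L3→L2→L1 to L0
  L7←L4: walk L4 to L1
  L7←L6: walk L6→L5→L3→L2 to L1
  L0 → ∅
  L1 → {L1}
  L2 → {L1,L7}
  L3 → {L1,L7}
  L4 → {L7}
  L5 → {L1,L7}
  L6 → {L7}
  L7 → ∅

φ for u: defs {L0,L3,L7}
  DF⁺ = {L1,L7}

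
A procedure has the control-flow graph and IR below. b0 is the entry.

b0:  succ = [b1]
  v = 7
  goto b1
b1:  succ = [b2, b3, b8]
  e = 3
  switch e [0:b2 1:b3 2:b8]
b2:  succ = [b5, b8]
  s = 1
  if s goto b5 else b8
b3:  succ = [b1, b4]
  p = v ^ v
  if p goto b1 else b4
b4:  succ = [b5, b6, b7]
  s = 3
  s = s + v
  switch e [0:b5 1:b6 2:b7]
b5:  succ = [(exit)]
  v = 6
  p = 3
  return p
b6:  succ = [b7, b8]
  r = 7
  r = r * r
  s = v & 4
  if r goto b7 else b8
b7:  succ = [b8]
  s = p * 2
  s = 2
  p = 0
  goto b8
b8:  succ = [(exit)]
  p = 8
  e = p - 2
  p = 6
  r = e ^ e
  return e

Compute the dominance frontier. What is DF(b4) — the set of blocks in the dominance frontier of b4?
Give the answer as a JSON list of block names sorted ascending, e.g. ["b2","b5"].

Answer: ["b5", "b8"]

Analysis:
idom tree: b1←b0 b2←b1 b3←b1 b4←b3 b5←b1 b6←b4 b7←b4 b8←b1
Join-block Dom:
  b1: preds {b0,b3}: {b0} ∩ {b0,b1,b3} = {b0}; idom=b0
  b5: preds {b2,b4}: {b0,b1,b2} ∩ {b0,b1,b3,b4} = {b0,b1}; idom=b1
  b7: preds {b4,b6}: {b0,b1,b3,b4} ∩ {b0,b1,b3,b4,b6} = {b0,b1,b3,b4}; idom=b4
  b8: preds {b1,b2,b6,b7}: {b0,b1} ∩ {b0,b1,b2} ∩ {b0,b1,b3,b4,b6} ∩ {b0,b1,b3,b4,b7} = {b0,b1}; idom=b1

DF walk-up:
  join b1 pred b0: · stop@b0
  join b1 pred b3: b3→b1 stop@b0
  join b5 pred b2: b2 stop@b1
  join b5 pred b4: b4→b3 stop@b1
  join b7 pred b4: · stop@b4
  join b7 pred b6: b6 stop@b4
  join b8 pred b1: · stop@b1
  join b8 pred b2: b2 stop@b1
  join b8 pred b6: b6→b4→b3 stop@b1
  join b8 pred b7: b7→b4→b3 stop@b1
  b0: DF=∅
  b1: DF={b1}
  b2: DF={b5,b8}
  b3: DF={b1,b5,b8}
  b4: DF={b5,b8}
  b5: DF=∅
  b6: DF={b7,b8}
  b7: DF={b8}
  b8: DF=∅

DF(b4) = ["b5", "b8"]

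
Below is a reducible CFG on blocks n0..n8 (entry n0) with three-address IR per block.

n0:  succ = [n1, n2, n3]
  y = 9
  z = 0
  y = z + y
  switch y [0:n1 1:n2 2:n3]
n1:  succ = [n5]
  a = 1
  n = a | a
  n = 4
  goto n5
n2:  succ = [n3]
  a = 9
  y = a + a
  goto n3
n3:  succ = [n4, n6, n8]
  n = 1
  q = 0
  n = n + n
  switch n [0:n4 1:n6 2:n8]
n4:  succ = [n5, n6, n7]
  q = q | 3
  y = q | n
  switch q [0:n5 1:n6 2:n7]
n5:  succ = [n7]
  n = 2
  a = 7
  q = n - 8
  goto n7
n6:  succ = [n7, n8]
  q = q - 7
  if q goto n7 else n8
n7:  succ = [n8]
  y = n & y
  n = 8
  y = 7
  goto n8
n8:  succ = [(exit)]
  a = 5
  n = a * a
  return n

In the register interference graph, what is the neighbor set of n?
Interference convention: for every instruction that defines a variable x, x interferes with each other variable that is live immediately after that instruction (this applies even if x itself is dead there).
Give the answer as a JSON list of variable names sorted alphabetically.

def/use:
  n0: def={y,z} ue=∅
  n1: def={a,n} ue=∅
  n2: def={a,y} ue=∅
  n3: def={n,q} ue=∅
  n4: def={q,y} ue={n,q}
  n5: def={a,n,q} ue=∅
  n6: def={q} ue={q}
  n7: def={n,y} ue={n,y}
  n8: def={a,n} ue=∅

Live sets:
  live n0: ∅→{y}
  live n1: {y}→{y}
  live n2: ∅→{y}
  live n3: {y}→{n,q,y}
  live n4: {n,q}→{n,q,y}
  live n5: {y}→{n,y}
  live n6: {n,q,y}→{n,y}
  live n7: {n,y}→∅
  live n8: ∅→∅

Conflict graph:
  a: {n,y}
  n: {a,q,y}
  q: {n,y}
  y: {a,n,q,z}
  z: {y}

N(n) = ["a", "q", "y"]

Answer: ["a", "q", "y"]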